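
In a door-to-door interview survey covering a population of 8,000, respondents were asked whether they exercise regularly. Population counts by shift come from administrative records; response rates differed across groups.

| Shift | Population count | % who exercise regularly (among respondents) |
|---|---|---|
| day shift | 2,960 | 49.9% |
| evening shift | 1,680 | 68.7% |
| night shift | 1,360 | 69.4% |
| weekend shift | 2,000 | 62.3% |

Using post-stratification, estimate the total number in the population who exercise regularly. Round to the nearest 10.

4,820

Apply each group's respondent rate to its population count:
  day shift: 2,960 × 49.9% = 1477.04
  evening shift: 1,680 × 68.7% = 1154.16
  night shift: 1,360 × 69.4% = 943.84
  weekend shift: 2,000 × 62.3% = 1246
Estimated total = 4821.04 → 4,820.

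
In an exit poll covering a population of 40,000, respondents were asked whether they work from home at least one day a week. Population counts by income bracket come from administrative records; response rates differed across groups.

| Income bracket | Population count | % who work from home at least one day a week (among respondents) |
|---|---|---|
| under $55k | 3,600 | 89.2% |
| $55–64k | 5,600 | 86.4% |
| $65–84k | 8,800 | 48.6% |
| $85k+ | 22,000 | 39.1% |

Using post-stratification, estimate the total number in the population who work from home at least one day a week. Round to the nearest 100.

Apply each group's respondent rate to its population count:
  under $55k: 3,600 × 89.2% = 3211.2
  $55–64k: 5,600 × 86.4% = 4838.4
  $65–84k: 8,800 × 48.6% = 4276.8
  $85k+: 22,000 × 39.1% = 8602
Estimated total = 20928.4 → 20,900.

20,900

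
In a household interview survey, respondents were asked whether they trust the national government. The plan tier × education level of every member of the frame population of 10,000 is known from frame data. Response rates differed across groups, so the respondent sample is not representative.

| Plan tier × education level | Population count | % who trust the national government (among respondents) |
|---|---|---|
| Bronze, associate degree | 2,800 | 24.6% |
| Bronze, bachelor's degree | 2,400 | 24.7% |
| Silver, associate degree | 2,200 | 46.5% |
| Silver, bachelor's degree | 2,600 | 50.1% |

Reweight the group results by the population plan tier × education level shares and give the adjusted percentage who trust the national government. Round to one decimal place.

Post-stratification weights by population share, not respondent share:
  Bronze, associate degree: (2,800/10,000) × 24.6 = 6.888
  Bronze, bachelor's degree: (2,400/10,000) × 24.7 = 5.928
  Silver, associate degree: (2,200/10,000) × 46.5 = 10.23
  Silver, bachelor's degree: (2,600/10,000) × 50.1 = 13.026
Post-stratified estimate = 36.072 → 36.1%.

36.1%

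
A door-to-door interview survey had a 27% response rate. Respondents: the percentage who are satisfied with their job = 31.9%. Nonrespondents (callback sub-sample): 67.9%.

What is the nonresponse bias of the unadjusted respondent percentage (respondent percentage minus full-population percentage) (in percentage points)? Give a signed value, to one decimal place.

-26.3 percentage points

Nonresponse fraction = 1 − 0.27 = 0.73.
Bias = (nonresponse fraction) × (respondent percentage − nonrespondent percentage)
     = 0.73 × (31.9 − 67.9) = 0.73 × -36 = -26.28.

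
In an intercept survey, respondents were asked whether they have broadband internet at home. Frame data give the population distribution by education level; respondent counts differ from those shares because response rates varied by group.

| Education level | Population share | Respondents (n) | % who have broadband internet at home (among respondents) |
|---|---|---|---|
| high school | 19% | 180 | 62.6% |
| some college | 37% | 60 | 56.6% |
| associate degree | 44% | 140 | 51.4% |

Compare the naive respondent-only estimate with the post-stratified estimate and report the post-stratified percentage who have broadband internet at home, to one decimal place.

55.5%

Without adjustment, the pooled respondent share is:
  (180/380)×62.6 + (60/380)×56.6 + (140/380)×51.4 = 57.5263%
Post-stratified estimate weights by population shares:
  0.19×62.6 + 0.37×56.6 + 0.44×51.4 = 55.452%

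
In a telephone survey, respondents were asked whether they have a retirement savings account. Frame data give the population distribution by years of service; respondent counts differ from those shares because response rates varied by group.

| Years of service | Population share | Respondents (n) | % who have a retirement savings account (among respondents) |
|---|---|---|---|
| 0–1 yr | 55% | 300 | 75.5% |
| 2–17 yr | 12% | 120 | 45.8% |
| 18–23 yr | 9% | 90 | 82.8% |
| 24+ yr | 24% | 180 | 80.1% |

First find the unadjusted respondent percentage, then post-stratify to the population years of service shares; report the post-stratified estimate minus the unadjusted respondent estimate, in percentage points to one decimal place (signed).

Naive respondent-only estimate (weights = respondent counts):
  (300/690)×75.5 + (120/690)×45.8 + (90/690)×82.8 + (180/690)×80.1 = 72.487%
Reweighting by population years of service shares:
  0.55×75.5 + 0.12×45.8 + 0.09×82.8 + 0.24×80.1 = 73.697%
Difference = 73.697 − 72.487 = 1.21 pp.

+1.2 percentage points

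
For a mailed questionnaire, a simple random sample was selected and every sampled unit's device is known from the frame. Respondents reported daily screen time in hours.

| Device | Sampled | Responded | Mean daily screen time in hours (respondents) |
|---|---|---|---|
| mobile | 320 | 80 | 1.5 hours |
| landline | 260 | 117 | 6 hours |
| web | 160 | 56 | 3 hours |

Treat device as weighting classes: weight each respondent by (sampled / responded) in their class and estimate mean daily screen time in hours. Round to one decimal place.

3.4

Class response rates: mobile 80/320 = 25%, landline 117/260 = 45%, web 56/160 = 35%.
With weight = n_sampled/n_responded per class, the weighted class total is n_sampled:
  mobile: 320 × 1.5 = 480
  landline: 260 × 6 = 1560
  web: 160 × 3 = 480
Adjusted estimate = 2520 / 740 = 3.40541 → 3.4.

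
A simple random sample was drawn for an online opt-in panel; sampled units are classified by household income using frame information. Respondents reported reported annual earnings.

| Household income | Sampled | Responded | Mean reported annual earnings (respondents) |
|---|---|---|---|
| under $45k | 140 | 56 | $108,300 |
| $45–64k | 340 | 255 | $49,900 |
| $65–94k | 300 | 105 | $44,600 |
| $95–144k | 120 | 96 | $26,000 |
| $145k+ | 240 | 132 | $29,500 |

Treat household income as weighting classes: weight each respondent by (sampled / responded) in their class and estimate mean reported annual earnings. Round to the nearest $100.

$48,900

Response rates by class: under $45k 56/140 = 40%, $45–64k 255/340 = 75%, $65–94k 105/300 = 35%, $95–144k 96/120 = 80%, $145k+ 132/240 = 55%.
Weighting each respondent by the inverse class response rate inflates each class back to its sampled size, so the class weight is n_sampled:
  under $45k: 140 × 108,300 = 15,162,000
  $45–64k: 340 × 49,900 = 16,966,000
  $65–94k: 300 × 44,600 = 13,380,000
  $95–144k: 120 × 26,000 = 3,120,000
  $145k+: 240 × 29,500 = 7,080,000
Adjusted estimate = 55,708,000 / 1,140 = 48866.7 → $48,900.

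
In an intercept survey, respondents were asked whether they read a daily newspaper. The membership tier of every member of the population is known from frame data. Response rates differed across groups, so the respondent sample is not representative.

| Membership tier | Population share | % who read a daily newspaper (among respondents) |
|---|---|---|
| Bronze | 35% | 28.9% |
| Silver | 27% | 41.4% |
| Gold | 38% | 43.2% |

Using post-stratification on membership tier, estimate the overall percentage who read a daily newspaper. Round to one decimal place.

Reweight to the known membership tier distribution:
  Bronze: 0.35 × 28.9 = 10.115
  Silver: 0.27 × 41.4 = 11.178
  Gold: 0.38 × 43.2 = 16.416
Post-stratified estimate = 37.709 → 37.7%.

37.7%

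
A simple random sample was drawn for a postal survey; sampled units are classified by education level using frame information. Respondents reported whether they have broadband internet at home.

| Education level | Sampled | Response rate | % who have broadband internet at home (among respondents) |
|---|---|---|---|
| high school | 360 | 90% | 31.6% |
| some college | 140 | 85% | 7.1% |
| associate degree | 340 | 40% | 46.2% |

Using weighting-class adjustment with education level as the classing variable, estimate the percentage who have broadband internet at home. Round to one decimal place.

33.4%

With weight = n_sampled/n_responded per class, the weighted class total is n_sampled:
  high school: 360 × 31.6 = 11,376
  some college: 140 × 7.1 = 994
  associate degree: 340 × 46.2 = 15708
Adjusted estimate = 28,078 / 840 = 33.4262 → 33.4%.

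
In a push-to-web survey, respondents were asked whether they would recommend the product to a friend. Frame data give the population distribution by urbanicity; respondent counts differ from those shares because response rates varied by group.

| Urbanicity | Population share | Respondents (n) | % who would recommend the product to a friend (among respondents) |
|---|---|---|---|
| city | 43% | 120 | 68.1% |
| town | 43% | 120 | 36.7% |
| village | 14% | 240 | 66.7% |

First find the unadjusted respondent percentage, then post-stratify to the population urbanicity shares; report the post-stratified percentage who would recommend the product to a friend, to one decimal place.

54.4%

Without adjustment, the pooled respondent share is:
  (120/480)×68.1 + (120/480)×36.7 + (240/480)×66.7 = 59.55%
Reweighting by population urbanicity shares:
  0.43×68.1 + 0.43×36.7 + 0.14×66.7 = 54.402%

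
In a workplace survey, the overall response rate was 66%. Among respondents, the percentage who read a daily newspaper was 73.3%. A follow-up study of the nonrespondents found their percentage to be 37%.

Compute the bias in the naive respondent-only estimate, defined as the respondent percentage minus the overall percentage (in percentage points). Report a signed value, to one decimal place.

Nonresponse fraction = 1 − 0.66 = 0.34.
Bias = (nonresponse fraction) × (respondent percentage − nonrespondent percentage)
     = 0.34 × (73.3 − 37) = 0.34 × 36.3 = 12.342.

+12.3 percentage points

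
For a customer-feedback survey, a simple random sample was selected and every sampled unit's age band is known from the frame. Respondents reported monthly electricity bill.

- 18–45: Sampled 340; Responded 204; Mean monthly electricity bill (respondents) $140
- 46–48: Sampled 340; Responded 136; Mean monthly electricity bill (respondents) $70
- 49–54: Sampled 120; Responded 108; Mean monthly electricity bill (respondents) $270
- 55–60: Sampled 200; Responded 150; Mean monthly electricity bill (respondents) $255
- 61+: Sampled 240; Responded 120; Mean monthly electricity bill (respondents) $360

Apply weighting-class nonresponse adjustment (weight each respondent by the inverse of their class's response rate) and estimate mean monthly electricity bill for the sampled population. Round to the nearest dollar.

Response rates by class: 18–45 204/340 = 60%, 46–48 136/340 = 40%, 49–54 108/120 = 90%, 55–60 150/200 = 75%, 61+ 120/240 = 50%.
With weight = n_sampled/n_responded per class, the weighted class total is n_sampled:
  18–45: 340 × 140 = 47,600
  46–48: 340 × 70 = 23,800
  49–54: 120 × 270 = 32,400
  55–60: 200 × 255 = 51,000
  61+: 240 × 360 = 86,400
Adjusted estimate = 241,200 / 1,240 = 194.516 → $195.

$195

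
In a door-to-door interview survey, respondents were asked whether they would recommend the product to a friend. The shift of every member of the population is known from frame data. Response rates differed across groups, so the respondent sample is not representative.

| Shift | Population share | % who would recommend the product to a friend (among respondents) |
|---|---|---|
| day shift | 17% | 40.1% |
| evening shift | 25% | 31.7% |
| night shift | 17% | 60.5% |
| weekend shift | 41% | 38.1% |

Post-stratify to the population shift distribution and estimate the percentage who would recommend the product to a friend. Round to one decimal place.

40.6%

Each cell contributes population-share × respondent value:
  day shift: 0.17 × 40.1 = 6.817
  evening shift: 0.25 × 31.7 = 7.925
  night shift: 0.17 × 60.5 = 10.285
  weekend shift: 0.41 × 38.1 = 15.621
Post-stratified estimate = 40.648 → 40.6%.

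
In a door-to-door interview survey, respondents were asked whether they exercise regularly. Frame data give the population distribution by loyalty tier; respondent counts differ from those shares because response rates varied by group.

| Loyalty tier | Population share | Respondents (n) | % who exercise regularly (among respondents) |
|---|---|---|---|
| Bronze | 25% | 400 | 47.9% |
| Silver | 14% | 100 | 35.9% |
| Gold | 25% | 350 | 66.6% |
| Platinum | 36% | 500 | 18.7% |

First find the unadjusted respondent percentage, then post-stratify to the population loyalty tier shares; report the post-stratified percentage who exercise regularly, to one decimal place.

40.4%

Naive respondent-only estimate (weights = respondent counts):
  (400/1350)×47.9 + (100/1350)×35.9 + (350/1350)×66.6 + (500/1350)×18.7 = 41.0444%
Post-stratified estimate weights by population shares:
  0.25×47.9 + 0.14×35.9 + 0.25×66.6 + 0.36×18.7 = 40.383%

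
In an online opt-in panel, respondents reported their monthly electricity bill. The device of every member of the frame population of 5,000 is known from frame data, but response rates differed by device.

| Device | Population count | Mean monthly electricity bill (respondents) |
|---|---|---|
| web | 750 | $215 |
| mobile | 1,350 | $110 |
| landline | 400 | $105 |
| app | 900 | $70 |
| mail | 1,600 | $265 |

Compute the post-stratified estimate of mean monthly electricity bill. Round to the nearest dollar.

Weight each group's respondent value by its population share:
  web: (750/5,000) × 215 = 32.25
  mobile: (1,350/5,000) × 110 = 29.7
  landline: (400/5,000) × 105 = 8.4
  app: (900/5,000) × 70 = 12.6
  mail: (1,600/5,000) × 265 = 84.8
Post-stratified estimate = 167.75 → $168.

$168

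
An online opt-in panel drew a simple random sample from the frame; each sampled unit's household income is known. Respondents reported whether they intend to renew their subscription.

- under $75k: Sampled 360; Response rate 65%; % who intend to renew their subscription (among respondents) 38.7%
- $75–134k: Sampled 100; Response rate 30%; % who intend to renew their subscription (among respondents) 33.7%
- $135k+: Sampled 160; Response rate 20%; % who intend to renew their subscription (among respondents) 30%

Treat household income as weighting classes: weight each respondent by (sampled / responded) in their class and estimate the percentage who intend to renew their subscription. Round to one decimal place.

35.6%

With weight = n_sampled/n_responded per class, the weighted class total is n_sampled:
  under $75k: 360 × 38.7 = 13932
  $75–134k: 100 × 33.7 = 3370
  $135k+: 160 × 30 = 4800
Adjusted estimate = 22102 / 620 = 35.6484 → 35.6%.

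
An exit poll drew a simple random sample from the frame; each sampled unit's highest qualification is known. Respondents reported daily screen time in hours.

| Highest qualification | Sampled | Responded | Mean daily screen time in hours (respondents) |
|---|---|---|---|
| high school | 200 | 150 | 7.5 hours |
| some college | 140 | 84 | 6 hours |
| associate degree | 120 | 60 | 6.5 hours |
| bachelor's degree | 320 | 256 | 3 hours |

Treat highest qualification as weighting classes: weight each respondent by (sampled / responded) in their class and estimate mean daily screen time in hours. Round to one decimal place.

Class response rates: high school 150/200 = 75%, some college 84/140 = 60%, associate degree 60/120 = 50%, bachelor's degree 256/320 = 80%.
Inverse-response-rate weighting restores each class to its sampled count, so class totals weight by n_sampled:
  high school: 200 × 7.5 = 1500
  some college: 140 × 6 = 840
  associate degree: 120 × 6.5 = 780
  bachelor's degree: 320 × 3 = 960
Adjusted estimate = 4080 / 780 = 5.23077 → 5.2.

5.2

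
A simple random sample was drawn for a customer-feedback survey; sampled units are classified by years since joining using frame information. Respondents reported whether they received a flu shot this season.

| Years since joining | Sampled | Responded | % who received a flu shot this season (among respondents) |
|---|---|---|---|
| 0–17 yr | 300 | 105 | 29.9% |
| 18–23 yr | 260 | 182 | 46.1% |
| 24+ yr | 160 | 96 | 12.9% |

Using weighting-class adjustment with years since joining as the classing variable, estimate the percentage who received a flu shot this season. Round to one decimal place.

Response rates by class: 0–17 yr 105/300 = 35%, 18–23 yr 182/260 = 70%, 24+ yr 96/160 = 60%.
Inverse-response-rate weighting restores each class to its sampled count, so class totals weight by n_sampled:
  0–17 yr: 300 × 29.9 = 8970
  18–23 yr: 260 × 46.1 = 11,986
  24+ yr: 160 × 12.9 = 2064
Adjusted estimate = 23,020 / 720 = 31.9722 → 32.0%.

32.0%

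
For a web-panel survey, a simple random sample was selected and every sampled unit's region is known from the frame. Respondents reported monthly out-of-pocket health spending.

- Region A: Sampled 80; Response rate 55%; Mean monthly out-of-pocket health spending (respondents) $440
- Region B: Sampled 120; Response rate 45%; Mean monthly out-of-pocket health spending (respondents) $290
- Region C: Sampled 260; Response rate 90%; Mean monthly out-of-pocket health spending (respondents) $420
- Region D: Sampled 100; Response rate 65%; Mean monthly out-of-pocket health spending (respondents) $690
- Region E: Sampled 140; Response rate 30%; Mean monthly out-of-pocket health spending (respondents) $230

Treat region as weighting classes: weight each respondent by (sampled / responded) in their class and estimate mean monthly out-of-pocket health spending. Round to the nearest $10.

$400

With weight = n_sampled/n_responded per class, the weighted class total is n_sampled:
  Region A: 80 × 440 = 35,200
  Region B: 120 × 290 = 34,800
  Region C: 260 × 420 = 109,200
  Region D: 100 × 690 = 69,000
  Region E: 140 × 230 = 32,200
Adjusted estimate = 280,400 / 700 = 400.571 → $400.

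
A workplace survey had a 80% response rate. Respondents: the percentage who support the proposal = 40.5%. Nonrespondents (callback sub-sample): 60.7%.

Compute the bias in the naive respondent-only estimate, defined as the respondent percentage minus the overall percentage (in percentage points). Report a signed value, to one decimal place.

-4.0 percentage points

Nonresponse fraction = 1 − 0.8 = 0.2.
Bias = (nonresponse fraction) × (respondent percentage − nonrespondent percentage)
     = 0.2 × (40.5 − 60.7) = 0.2 × -20.2 = -4.04.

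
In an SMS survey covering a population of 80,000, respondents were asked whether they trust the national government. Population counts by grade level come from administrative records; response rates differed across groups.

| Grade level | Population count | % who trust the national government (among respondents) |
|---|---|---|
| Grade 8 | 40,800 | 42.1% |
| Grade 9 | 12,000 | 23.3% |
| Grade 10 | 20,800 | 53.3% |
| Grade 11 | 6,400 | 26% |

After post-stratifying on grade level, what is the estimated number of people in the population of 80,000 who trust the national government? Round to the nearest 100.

32,700

Each cell contributes its population count × the respondent rate:
  Grade 8: 40,800 × 42.1% = 17176.8
  Grade 9: 12,000 × 23.3% = 2796
  Grade 10: 20,800 × 53.3% = 11086.4
  Grade 11: 6,400 × 26% = 1664
Estimated total = 32723.2 → 32,700.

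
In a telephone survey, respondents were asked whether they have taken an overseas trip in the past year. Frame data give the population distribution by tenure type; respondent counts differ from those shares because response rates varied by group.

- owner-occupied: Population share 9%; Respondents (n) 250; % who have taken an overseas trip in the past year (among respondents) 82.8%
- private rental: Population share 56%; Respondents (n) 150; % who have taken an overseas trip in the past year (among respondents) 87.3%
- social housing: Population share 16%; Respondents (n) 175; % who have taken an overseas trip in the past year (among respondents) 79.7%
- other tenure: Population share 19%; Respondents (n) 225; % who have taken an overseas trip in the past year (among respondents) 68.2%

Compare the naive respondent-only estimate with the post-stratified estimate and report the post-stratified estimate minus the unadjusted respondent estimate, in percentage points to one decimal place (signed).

+3.2 percentage points

Unadjusted (pooled respondent) estimate weights by respondent counts:
  (250/800)×82.8 + (150/800)×87.3 + (175/800)×79.7 + (225/800)×68.2 = 78.8594%
Post-stratifying to population shares instead:
  0.09×82.8 + 0.56×87.3 + 0.16×79.7 + 0.19×68.2 = 82.05%
Difference = 82.05 − 78.8594 = 3.1906 pp.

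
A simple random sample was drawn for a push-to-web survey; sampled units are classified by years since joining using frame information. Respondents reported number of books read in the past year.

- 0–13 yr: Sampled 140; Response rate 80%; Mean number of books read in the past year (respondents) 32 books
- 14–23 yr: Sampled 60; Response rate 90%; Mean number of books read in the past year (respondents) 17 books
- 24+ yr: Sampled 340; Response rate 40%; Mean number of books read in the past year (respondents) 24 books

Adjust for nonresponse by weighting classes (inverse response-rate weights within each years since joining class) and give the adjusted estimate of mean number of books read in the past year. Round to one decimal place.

25.3

With weight = n_sampled/n_responded per class, the weighted class total is n_sampled:
  0–13 yr: 140 × 32 = 4480
  14–23 yr: 60 × 17 = 1020
  24+ yr: 340 × 24 = 8160
Adjusted estimate = 13,660 / 540 = 25.2963 → 25.3.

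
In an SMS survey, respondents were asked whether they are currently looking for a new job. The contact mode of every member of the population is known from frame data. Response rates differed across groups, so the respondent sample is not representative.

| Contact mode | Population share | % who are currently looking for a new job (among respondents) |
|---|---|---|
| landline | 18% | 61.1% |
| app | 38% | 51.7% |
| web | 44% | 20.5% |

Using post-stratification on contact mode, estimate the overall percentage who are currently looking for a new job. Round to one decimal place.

Reweight to the known contact mode distribution:
  landline: 0.18 × 61.1 = 10.998
  app: 0.38 × 51.7 = 19.646
  web: 0.44 × 20.5 = 9.02
Post-stratified estimate = 39.664 → 39.7%.

39.7%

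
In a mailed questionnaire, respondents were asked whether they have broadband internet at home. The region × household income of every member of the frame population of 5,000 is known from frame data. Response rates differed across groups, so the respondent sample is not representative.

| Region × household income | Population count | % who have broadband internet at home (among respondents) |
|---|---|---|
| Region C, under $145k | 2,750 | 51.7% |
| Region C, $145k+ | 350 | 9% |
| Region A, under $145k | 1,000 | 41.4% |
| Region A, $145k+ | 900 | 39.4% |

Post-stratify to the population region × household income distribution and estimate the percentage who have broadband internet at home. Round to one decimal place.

44.4%

Reweight to the known region × household income distribution:
  Region C, under $145k: (2,750/5,000) × 51.7 = 28.435
  Region C, $145k+: (350/5,000) × 9 = 0.63
  Region A, under $145k: (1,000/5,000) × 41.4 = 8.28
  Region A, $145k+: (900/5,000) × 39.4 = 7.092
Post-stratified estimate = 44.437 → 44.4%.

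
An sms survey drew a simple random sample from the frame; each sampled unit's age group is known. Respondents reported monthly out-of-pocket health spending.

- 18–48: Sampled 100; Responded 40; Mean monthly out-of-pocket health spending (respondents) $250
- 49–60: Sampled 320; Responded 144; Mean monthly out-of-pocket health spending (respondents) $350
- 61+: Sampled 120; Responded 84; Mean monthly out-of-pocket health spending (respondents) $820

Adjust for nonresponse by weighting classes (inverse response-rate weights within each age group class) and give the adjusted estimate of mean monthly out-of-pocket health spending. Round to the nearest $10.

$440

Response rates by class: 18–48 40/100 = 40%, 49–60 144/320 = 45%, 61+ 84/120 = 70%.
With weight = n_sampled/n_responded per class, the weighted class total is n_sampled:
  18–48: 100 × 250 = 25,000
  49–60: 320 × 350 = 112,000
  61+: 120 × 820 = 98,400
Adjusted estimate = 235,400 / 540 = 435.926 → $440.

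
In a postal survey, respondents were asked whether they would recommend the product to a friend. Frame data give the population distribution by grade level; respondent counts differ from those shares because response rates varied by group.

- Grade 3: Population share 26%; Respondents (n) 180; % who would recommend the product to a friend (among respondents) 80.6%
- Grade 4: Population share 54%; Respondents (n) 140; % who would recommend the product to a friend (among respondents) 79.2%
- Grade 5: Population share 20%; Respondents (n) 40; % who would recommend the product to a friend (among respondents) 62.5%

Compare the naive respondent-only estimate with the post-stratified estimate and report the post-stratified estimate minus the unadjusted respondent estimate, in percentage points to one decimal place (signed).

-1.8 percentage points

Unadjusted (pooled respondent) estimate weights by respondent counts:
  (180/360)×80.6 + (140/360)×79.2 + (40/360)×62.5 = 78.0444%
Post-stratifying to population shares instead:
  0.26×80.6 + 0.54×79.2 + 0.2×62.5 = 76.224%
Difference = 76.224 − 78.0444 = -1.8204 pp.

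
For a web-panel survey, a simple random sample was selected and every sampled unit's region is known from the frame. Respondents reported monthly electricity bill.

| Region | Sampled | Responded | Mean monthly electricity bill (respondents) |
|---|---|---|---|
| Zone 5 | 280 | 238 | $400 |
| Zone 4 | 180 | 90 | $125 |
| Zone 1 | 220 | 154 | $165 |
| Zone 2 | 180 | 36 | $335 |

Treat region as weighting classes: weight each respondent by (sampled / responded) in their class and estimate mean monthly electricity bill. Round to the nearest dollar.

$269

Class response rates: Zone 5 238/280 = 85%, Zone 4 90/180 = 50%, Zone 1 154/220 = 70%, Zone 2 36/180 = 20%.
Inverse-response-rate weighting restores each class to its sampled count, so class totals weight by n_sampled:
  Zone 5: 280 × 400 = 112,000
  Zone 4: 180 × 125 = 22,500
  Zone 1: 220 × 165 = 36,300
  Zone 2: 180 × 335 = 60,300
Adjusted estimate = 231,100 / 860 = 268.721 → $269.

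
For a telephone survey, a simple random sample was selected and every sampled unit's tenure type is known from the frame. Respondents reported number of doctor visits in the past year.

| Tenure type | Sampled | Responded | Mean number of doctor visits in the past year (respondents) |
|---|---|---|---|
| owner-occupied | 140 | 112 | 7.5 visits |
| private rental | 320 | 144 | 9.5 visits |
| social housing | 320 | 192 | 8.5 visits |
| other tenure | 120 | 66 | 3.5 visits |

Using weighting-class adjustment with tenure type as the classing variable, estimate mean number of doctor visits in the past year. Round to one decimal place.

8.0

Response rates by class: owner-occupied 112/140 = 80%, private rental 144/320 = 45%, social housing 192/320 = 60%, other tenure 66/120 = 55%.
Weighting each respondent by the inverse class response rate inflates each class back to its sampled size, so the class weight is n_sampled:
  owner-occupied: 140 × 7.5 = 1050
  private rental: 320 × 9.5 = 3040
  social housing: 320 × 8.5 = 2720
  other tenure: 120 × 3.5 = 420
Adjusted estimate = 7230 / 900 = 8.03333 → 8.0.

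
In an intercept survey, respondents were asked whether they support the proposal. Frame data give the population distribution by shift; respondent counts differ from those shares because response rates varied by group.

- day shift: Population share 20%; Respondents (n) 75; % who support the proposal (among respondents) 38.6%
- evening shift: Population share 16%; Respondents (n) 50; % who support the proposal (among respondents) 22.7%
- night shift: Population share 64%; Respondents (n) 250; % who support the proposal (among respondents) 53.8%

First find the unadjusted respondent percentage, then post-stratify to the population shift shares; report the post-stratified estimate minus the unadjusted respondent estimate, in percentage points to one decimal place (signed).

Naive respondent-only estimate (weights = respondent counts):
  (75/375)×38.6 + (50/375)×22.7 + (250/375)×53.8 = 46.6133%
Post-stratifying to population shares instead:
  0.2×38.6 + 0.16×22.7 + 0.64×53.8 = 45.784%
Difference = 45.784 − 46.6133 = -0.8293 pp.

-0.8 percentage points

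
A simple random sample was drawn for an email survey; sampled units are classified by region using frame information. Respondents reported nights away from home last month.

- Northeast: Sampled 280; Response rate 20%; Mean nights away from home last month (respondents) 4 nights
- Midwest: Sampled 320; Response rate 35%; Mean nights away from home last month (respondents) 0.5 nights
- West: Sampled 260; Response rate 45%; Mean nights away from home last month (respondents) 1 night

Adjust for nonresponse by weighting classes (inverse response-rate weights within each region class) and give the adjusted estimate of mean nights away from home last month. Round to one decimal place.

1.8

Inverse-response-rate weighting restores each class to its sampled count, so class totals weight by n_sampled:
  Northeast: 280 × 4 = 1120
  Midwest: 320 × 0.5 = 160
  West: 260 × 1 = 260
Adjusted estimate = 1540 / 860 = 1.7907 → 1.8.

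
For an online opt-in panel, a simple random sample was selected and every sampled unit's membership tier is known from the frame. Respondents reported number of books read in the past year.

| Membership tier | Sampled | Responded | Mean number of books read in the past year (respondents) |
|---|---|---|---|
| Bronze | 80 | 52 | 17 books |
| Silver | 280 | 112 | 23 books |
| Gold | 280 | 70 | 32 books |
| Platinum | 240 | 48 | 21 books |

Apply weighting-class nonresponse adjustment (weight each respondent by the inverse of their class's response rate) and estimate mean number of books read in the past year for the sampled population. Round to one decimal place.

24.8

Class response rates: Bronze 52/80 = 65%, Silver 112/280 = 40%, Gold 70/280 = 25%, Platinum 48/240 = 20%.
Inverse-response-rate weighting restores each class to its sampled count, so class totals weight by n_sampled:
  Bronze: 80 × 17 = 1360
  Silver: 280 × 23 = 6440
  Gold: 280 × 32 = 8960
  Platinum: 240 × 21 = 5040
Adjusted estimate = 21,800 / 880 = 24.7727 → 24.8.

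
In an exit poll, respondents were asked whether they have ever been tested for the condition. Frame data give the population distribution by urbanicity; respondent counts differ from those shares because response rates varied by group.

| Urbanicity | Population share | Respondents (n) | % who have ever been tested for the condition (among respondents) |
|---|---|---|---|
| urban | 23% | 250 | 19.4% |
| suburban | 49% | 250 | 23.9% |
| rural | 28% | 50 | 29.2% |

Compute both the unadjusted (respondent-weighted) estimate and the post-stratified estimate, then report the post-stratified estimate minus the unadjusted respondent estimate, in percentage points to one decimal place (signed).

+2.0 percentage points

Naive respondent-only estimate (weights = respondent counts):
  (250/550)×19.4 + (250/550)×23.9 + (50/550)×29.2 = 22.3364%
Post-stratified estimate weights by population shares:
  0.23×19.4 + 0.49×23.9 + 0.28×29.2 = 24.349%
Difference = 24.349 − 22.3364 = 2.0126 pp.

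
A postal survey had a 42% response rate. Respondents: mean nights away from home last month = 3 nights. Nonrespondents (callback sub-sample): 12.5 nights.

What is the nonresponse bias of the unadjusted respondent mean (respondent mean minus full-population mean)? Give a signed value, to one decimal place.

-5.5

Nonresponse fraction = 1 − 0.42 = 0.58.
Bias = (nonresponse fraction) × (respondent mean − nonrespondent mean)
     = 0.58 × (3 − 12.5) = 0.58 × -9.5 = -5.51.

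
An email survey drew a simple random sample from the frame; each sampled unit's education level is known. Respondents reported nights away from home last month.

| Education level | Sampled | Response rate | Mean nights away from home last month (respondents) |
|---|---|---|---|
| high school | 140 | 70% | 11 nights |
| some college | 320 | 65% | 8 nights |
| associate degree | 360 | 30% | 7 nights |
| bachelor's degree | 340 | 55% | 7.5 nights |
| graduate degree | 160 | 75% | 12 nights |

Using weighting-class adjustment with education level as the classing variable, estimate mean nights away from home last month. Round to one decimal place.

8.4

With weight = n_sampled/n_responded per class, the weighted class total is n_sampled:
  high school: 140 × 11 = 1540
  some college: 320 × 8 = 2560
  associate degree: 360 × 7 = 2520
  bachelor's degree: 340 × 7.5 = 2550
  graduate degree: 160 × 12 = 1920
Adjusted estimate = 11,090 / 1,320 = 8.40151 → 8.4.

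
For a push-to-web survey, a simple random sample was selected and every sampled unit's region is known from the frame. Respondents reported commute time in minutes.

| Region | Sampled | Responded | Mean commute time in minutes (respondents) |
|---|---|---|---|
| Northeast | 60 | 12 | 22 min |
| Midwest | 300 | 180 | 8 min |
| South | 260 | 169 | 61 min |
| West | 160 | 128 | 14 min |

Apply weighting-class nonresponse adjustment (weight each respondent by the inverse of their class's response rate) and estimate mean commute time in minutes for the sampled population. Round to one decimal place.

28.0

Response rates by class: Northeast 12/60 = 20%, Midwest 180/300 = 60%, South 169/260 = 65%, West 128/160 = 80%.
Each respondent's weight = sampled/responded in their class; summing within a class gives n_sampled, so:
  Northeast: 60 × 22 = 1320
  Midwest: 300 × 8 = 2400
  South: 260 × 61 = 15,860
  West: 160 × 14 = 2240
Adjusted estimate = 21,820 / 780 = 27.9744 → 28.0.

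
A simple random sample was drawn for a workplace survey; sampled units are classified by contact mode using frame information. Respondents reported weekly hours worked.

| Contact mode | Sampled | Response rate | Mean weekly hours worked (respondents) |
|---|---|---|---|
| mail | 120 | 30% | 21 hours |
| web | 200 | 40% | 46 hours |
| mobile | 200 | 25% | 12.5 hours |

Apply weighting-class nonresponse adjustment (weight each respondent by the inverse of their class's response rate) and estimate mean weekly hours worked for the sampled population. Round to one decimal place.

With weight = n_sampled/n_responded per class, the weighted class total is n_sampled:
  mail: 120 × 21 = 2520
  web: 200 × 46 = 9200
  mobile: 200 × 12.5 = 2500
Adjusted estimate = 14,220 / 520 = 27.3462 → 27.3.

27.3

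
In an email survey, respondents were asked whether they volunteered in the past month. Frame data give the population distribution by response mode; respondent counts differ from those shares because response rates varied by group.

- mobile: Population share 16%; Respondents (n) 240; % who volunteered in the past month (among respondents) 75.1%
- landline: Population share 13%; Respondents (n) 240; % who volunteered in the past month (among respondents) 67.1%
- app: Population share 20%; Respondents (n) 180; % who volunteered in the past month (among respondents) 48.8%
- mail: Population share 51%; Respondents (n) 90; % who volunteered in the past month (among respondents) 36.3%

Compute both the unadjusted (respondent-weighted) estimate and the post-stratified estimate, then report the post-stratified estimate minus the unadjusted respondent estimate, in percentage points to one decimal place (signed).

Naive respondent-only estimate (weights = respondent counts):
  (240/750)×75.1 + (240/750)×67.1 + (180/750)×48.8 + (90/750)×36.3 = 61.572%
Post-stratified estimate weights by population shares:
  0.16×75.1 + 0.13×67.1 + 0.2×48.8 + 0.51×36.3 = 49.012%
Difference = 49.012 − 61.572 = -12.56 pp.

-12.6 percentage points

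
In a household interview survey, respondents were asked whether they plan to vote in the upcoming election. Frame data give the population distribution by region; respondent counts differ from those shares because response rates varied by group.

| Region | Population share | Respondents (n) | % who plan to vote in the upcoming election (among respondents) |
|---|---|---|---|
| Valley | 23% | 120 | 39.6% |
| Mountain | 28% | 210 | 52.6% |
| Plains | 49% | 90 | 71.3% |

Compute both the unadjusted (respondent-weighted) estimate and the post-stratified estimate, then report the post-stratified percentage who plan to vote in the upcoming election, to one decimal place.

58.8%

Unadjusted (pooled respondent) estimate weights by respondent counts:
  (120/420)×39.6 + (210/420)×52.6 + (90/420)×71.3 = 52.8929%
Post-stratifying to population shares instead:
  0.23×39.6 + 0.28×52.6 + 0.49×71.3 = 58.773%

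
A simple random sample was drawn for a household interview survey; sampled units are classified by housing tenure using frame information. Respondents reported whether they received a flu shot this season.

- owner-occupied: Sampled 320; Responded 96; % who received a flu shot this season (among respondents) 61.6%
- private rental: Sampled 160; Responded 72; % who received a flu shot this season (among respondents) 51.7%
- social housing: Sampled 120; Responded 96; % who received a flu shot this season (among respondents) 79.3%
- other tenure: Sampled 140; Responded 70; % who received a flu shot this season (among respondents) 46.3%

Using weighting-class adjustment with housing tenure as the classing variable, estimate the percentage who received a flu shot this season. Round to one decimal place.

59.4%

Response rates by class: owner-occupied 96/320 = 30%, private rental 72/160 = 45%, social housing 96/120 = 80%, other tenure 70/140 = 50%.
With weight = n_sampled/n_responded per class, the weighted class total is n_sampled:
  owner-occupied: 320 × 61.6 = 19,712
  private rental: 160 × 51.7 = 8272
  social housing: 120 × 79.3 = 9516
  other tenure: 140 × 46.3 = 6482
Adjusted estimate = 43,982 / 740 = 59.4351 → 59.4%.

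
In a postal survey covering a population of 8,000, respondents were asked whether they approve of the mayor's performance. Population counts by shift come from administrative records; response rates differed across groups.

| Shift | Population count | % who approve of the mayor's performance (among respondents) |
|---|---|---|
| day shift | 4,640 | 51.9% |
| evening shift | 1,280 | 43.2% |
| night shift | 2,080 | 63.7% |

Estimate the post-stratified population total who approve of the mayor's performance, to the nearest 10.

4,290

Each cell contributes its population count × the respondent rate:
  day shift: 4,640 × 51.9% = 2408.16
  evening shift: 1,280 × 43.2% = 552.96
  night shift: 2,080 × 63.7% = 1324.96
Estimated total = 4286.08 → 4,290.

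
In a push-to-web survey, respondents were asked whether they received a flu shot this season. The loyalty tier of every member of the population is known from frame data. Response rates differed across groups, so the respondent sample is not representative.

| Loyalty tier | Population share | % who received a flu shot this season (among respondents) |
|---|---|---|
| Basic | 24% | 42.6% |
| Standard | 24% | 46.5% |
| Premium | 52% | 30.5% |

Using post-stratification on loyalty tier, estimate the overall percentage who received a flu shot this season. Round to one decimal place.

Each cell contributes population-share × respondent value:
  Basic: 0.24 × 42.6 = 10.224
  Standard: 0.24 × 46.5 = 11.16
  Premium: 0.52 × 30.5 = 15.86
Post-stratified estimate = 37.244 → 37.2%.

37.2%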